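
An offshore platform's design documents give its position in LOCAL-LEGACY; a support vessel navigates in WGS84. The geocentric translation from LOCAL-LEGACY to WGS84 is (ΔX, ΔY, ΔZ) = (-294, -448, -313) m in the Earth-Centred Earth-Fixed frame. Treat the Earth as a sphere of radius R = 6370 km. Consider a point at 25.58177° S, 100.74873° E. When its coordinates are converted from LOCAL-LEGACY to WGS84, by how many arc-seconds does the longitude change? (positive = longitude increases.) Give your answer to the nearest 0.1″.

Δλ = 13.4″

sin φ = -0.431799, cos φ = 0.901970, sin λ = 0.982455, cos λ = -0.186502.
East component: ΔE = −sin λ·ΔX + cos λ·ΔY = −(0.982455)(-294) + (-0.186502)(-448) = 372.39 m.
1° of latitude spans πR/180 = 111177 m; at latitude φ, 1° of longitude spans that × cos φ = 100278.7 m, so Δλ = 372.39 / 100278.7 × 3600 = 13.369″.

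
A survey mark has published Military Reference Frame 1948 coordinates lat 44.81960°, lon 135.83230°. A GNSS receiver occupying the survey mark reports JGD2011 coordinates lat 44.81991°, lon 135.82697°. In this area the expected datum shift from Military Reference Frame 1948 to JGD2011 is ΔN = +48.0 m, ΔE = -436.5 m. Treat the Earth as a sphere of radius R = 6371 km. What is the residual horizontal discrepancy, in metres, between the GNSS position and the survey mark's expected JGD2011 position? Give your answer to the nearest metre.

Observed coordinate differences: Δφ = +0.00031°, Δλ = -0.00533°.
Converting to metres (1° lat = 111195 m, cos φ = 0.709330): observed ΔN = 34.5 m, observed ΔE = -420.4 m.
Subtracting the expected shift leaves a residual of 34.5 − (48.0) = -13.5 m north and -420.4 − (-436.5) = 16.1 m east.
Residual distance = √((-13.5)² + 16.1²) = 21.0 m.

21 m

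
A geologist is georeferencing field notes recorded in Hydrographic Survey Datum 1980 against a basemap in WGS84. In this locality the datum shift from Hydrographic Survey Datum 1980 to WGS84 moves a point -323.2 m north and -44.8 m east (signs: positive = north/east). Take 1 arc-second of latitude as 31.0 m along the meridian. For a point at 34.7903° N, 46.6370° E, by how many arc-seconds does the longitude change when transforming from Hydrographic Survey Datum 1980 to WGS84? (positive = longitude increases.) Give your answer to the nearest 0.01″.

At latitude 34.7903°, cos φ = 0.821246.
1″ of longitude at this latitude = 31.00 × cos φ = 25.4586 m, so Δλ = -44.8 / 25.4586 = -1.760″.

Δλ = -1.76″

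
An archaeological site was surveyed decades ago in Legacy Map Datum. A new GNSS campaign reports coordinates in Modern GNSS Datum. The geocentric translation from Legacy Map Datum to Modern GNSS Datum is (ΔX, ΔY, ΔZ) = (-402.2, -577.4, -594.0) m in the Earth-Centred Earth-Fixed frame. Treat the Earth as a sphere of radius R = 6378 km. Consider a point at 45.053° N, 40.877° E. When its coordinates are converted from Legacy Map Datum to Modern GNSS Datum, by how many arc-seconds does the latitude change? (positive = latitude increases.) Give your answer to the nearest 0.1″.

sin φ = 0.707761, cos φ = 0.706452, sin λ = 0.654437, cos λ = 0.756116.
North component: ΔN = −sin φ cos λ·ΔX − sin φ sin λ·ΔY + cos φ·ΔZ = −(0.707761)(0.756116)(-402.2) − (0.707761)(0.654437)(-577.4) + (0.706452)(-594.0) = 63.05 m.
1° of latitude spans πR/180 = 111317 m, so Δφ = 63.05 / 111317 × 3600 = 2.039″.

Δφ = 2.0″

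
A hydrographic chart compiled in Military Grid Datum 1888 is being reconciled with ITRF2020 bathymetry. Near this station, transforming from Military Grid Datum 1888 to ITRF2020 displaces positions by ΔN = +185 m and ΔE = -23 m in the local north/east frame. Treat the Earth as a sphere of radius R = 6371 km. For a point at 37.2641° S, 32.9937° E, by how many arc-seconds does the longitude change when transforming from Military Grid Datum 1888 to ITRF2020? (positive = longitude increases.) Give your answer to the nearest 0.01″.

At latitude -37.2641°, cos φ = 0.795853.
One radian of longitude at latitude φ spans R cos φ, so Δλ = ΔE / (R cos φ) = -23.0 / (6371000 × 0.795853) = -4.5361e-06 rad = -0.936″.

Δλ = -0.94″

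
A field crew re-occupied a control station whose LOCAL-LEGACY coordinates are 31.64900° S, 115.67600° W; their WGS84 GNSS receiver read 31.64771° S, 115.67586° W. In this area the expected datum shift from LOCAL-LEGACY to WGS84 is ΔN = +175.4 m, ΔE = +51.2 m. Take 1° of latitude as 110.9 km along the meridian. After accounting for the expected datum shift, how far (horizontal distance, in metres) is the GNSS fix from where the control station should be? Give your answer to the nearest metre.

50 m

Observed coordinate differences: Δφ = +0.00129°, Δλ = +0.00014°.
Converting to metres (1° lat = 110900 m, cos φ = 0.851279): observed ΔN = 143.1 m, observed ΔE = 13.2 m.
Subtracting the expected shift leaves a residual of 143.1 − (175.4) = -32.3 m north and 13.2 − (51.2) = -38.0 m east.
Residual distance = √((-32.3)² + (-38.0)²) = 49.9 m.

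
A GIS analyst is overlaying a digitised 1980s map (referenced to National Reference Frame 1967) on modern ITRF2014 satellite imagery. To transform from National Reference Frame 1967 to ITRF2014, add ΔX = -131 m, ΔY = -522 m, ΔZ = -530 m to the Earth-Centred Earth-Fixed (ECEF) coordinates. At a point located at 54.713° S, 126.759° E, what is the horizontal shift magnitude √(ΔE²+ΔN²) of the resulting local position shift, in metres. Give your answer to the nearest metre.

At φ = -54.713°, λ = 126.759°: sin φ = -0.816269, cos φ = 0.577672, sin λ = 0.801160, cos λ = -0.598450.
ΔE = −sin λ·ΔX + cos λ·ΔY = −(0.801160)·(-131) + (-0.598450)·(-522) = 417.34 m.
ΔN = −sin φ cos λ·ΔX − sin φ sin λ·ΔY + cos φ·ΔZ = −(-0.816269)(-0.598450)(-131) − (-0.816269)(0.801160)(-522) + (0.577672)(-530) = -583.54 m.
Horizontal magnitude = √(ΔE² + ΔN²) = √(417.34² + (-583.54)²) = 717.42 m.

717 m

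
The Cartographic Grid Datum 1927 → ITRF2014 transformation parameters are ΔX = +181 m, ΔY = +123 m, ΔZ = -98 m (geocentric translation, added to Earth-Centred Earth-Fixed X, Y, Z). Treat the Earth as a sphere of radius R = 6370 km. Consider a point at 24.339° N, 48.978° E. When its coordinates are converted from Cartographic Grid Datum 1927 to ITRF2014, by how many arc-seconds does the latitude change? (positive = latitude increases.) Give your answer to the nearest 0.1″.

Δφ = -5.7″

sin φ = 0.412135, cos φ = 0.911123, sin λ = 0.754458, cos λ = 0.656349.
North component: ΔN = −sin φ cos λ·ΔX − sin φ sin λ·ΔY + cos φ·ΔZ = −(0.412135)(0.656349)(181) − (0.412135)(0.754458)(123) + (0.911123)(-98) = -176.50 m.
1° of latitude spans πR/180 = 111177 m, so Δφ = -176.50 / 111177 × 3600 = -5.715″.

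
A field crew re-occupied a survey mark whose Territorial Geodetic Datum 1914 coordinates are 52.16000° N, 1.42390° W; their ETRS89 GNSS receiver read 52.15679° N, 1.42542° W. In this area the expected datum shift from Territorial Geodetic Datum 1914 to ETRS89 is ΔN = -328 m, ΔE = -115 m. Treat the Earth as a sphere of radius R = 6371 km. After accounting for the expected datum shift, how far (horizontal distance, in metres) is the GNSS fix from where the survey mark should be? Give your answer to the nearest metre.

Observed coordinate differences: Δφ = -0.00321°, Δλ = -0.00152°.
Converting to metres (1° lat = 111195 m, cos φ = 0.613459): observed ΔN = -356.9 m, observed ΔE = -103.7 m.
Subtracting the expected shift leaves a residual of -356.9 − (-328) = -28.9 m north and -103.7 − (-115) = 11.3 m east.
Residual distance = √((-28.9)² + 11.3²) = 31.1 m.

31 m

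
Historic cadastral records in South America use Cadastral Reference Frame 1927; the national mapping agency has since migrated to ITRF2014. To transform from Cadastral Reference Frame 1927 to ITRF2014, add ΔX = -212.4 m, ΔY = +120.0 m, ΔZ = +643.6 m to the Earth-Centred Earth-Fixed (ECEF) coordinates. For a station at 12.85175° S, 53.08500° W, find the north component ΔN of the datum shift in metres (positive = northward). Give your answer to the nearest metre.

The local north axis is (−sin φ cos λ, −sin φ sin λ, cos φ), giving ΔN = -28.376 − 21.341 + 627.477 = 577.76 m.

ΔN = 578 m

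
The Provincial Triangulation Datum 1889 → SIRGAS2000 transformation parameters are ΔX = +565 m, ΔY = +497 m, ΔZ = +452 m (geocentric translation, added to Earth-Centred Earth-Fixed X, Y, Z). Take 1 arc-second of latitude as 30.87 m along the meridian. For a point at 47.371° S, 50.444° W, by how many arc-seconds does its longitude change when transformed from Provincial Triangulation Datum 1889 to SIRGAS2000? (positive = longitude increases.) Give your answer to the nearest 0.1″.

Δλ = 36.0″

sin φ = -0.735754, cos φ = 0.677248, sin λ = -0.771003, cos λ = 0.636832.
East component: ΔE = −sin λ·ΔX + cos λ·ΔY = −(-0.771003)(565) + (0.636832)(497) = 752.12 m.
1° of latitude spans 3600 × 30.87 = 111132 m; at latitude φ, 1° of longitude spans that × cos φ = 75264.0 m, so Δλ = 752.12 / 75264.0 × 3600 = 35.975″.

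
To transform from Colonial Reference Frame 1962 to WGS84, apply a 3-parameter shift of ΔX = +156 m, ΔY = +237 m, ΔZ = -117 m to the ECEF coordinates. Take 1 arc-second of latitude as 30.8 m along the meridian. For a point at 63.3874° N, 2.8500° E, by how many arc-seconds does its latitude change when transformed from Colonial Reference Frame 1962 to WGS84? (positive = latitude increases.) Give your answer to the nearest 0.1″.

sin φ = 0.894056, cos φ = 0.447956, sin λ = 0.049721, cos λ = 0.998763.
North component: ΔN = −sin φ cos λ·ΔX − sin φ sin λ·ΔY + cos φ·ΔZ = −(0.894056)(0.998763)(156) − (0.894056)(0.049721)(237) + (0.447956)(-117) = -202.25 m.
1° of latitude spans 3600 × 30.80 = 110880 m, so Δφ = -202.25 / 110880 × 3600 = -6.566″.

Δφ = -6.6″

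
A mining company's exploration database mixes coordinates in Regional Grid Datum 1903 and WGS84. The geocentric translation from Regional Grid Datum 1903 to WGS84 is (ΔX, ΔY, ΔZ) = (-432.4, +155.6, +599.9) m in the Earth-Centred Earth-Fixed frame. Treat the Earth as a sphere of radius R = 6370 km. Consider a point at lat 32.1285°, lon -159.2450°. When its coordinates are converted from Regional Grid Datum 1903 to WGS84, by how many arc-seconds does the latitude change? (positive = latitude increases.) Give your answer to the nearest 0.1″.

Δφ = 10.4″

sin φ = 0.531820, cos φ = 0.846857, sin λ = -0.354373, cos λ = -0.935104.
North component: ΔN = −sin φ cos λ·ΔX − sin φ sin λ·ΔY + cos φ·ΔZ = −(0.531820)(-0.935104)(-432.4) − (0.531820)(-0.354373)(155.6) + (0.846857)(599.9) = 322.32 m.
1° of latitude spans πR/180 = 111177 m, so Δφ = 322.32 / 111177 × 3600 = 10.437″.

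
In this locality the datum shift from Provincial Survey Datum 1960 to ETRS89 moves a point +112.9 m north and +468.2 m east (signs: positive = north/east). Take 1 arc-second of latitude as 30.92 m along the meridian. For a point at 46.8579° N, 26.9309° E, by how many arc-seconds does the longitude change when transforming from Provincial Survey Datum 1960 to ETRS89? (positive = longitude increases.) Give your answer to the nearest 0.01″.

At latitude 46.8579°, cos φ = 0.683810.
1″ of longitude at this latitude = 30.92 × cos φ = 21.1434 m, so Δλ = 468.2 / 21.1434 = 22.144″.

Δλ = 22.14″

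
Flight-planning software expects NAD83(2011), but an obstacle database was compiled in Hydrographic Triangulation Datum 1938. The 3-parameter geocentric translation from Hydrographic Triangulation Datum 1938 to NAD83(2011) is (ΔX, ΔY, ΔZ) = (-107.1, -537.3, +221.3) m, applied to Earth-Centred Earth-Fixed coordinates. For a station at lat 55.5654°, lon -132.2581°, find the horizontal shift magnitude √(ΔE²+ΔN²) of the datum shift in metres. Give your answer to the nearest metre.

385 m

The local east axis at (φ, λ) is (−sin λ, cos λ, 0), so ΔE = −sin(-132.2581°)·(-107.1) + cos(-132.2581°)·(-537.3) = 282.05 m.
The local north axis is (−sin φ cos λ, −sin φ sin λ, cos φ), giving ΔN = -59.401 − 327.986 + 125.137 = -262.25 m.
Horizontal magnitude = √(ΔE² + ΔN²) = √(282.05² + (-262.25)²) = 385.13 m.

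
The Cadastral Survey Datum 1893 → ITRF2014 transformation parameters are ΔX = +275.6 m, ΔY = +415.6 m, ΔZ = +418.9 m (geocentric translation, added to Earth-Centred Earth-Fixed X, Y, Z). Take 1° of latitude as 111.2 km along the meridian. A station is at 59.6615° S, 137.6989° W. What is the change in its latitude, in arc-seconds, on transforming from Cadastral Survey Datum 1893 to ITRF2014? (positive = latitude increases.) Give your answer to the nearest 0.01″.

sin φ = -0.863056, cos φ = 0.505108, sin λ = -0.673027, cos λ = -0.739618.
North component: ΔN = −sin φ cos λ·ΔX − sin φ sin λ·ΔY + cos φ·ΔZ = −(-0.863056)(-0.739618)(275.6) − (-0.863056)(-0.673027)(415.6) + (0.505108)(418.9) = -205.74 m.
1° of latitude spans 111200 m, so Δφ = -205.74 / 111200 × 3600 = -6.661″.

Δφ = -6.66″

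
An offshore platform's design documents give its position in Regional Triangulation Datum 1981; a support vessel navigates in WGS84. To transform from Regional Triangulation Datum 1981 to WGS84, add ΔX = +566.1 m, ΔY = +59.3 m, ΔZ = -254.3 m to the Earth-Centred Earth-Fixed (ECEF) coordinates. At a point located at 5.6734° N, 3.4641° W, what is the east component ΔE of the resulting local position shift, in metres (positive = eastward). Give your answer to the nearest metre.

The local east axis at (φ, λ) is (−sin λ, cos λ, 0), so ΔE = −sin(-3.4641°)·566.1 + cos(-3.4641°)·59.3 = 93.40 m.

ΔE = 93 m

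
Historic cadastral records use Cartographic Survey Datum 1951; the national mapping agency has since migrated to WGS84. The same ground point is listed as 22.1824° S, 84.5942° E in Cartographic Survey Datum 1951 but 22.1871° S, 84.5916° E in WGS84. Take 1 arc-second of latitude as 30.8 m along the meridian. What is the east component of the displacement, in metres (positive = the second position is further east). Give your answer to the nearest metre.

ΔE = -267 m

Δφ = -22.1871° − -22.1824° = -0.0047°; Δλ = 84.5916° − 84.5942° = -0.0026°.
1° of latitude = 3600 × 30.80 = 110880 m.
ΔN = Δφ × 110880 = -521.1 m; ΔE = Δλ × 110880 × cos(-22.1824°) = -0.0026 × 110880 × 0.925987 = -267.0 m.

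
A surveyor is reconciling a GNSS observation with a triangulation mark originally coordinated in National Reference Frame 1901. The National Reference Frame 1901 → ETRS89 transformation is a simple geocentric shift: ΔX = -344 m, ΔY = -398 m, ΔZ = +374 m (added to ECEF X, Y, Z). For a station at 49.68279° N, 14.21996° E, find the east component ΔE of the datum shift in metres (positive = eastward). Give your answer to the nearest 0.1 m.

The local east axis at (φ, λ) is (−sin λ, cos λ, 0), so ΔE = −sin(14.21996°)·(-344) + cos(14.21996°)·(-398) = -301.30 m.

ΔE = -301.3 m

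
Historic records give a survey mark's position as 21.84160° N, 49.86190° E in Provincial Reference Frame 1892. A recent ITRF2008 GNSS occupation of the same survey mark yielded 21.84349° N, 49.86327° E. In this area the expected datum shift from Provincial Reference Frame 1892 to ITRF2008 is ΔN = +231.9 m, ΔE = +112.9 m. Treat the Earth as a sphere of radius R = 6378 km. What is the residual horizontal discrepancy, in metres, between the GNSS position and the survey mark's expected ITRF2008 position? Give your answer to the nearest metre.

Observed coordinate differences: Δφ = +0.00189°, Δλ = +0.00137°.
Converting to metres (1° lat = 111317 m, cos φ = 0.928216): observed ΔN = 210.4 m, observed ΔE = 141.6 m.
Subtracting the expected shift leaves a residual of 210.4 − (231.9) = -21.5 m north and 141.6 − (112.9) = 28.7 m east.
Residual distance = √((-21.5)² + 28.7²) = 35.8 m.

36 m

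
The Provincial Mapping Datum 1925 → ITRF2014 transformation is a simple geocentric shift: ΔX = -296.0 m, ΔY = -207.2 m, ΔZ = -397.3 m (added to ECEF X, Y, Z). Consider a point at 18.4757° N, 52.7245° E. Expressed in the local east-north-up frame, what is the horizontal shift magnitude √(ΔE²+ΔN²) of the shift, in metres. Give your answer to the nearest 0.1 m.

The local east axis at (φ, λ) is (−sin λ, cos λ, 0), so ΔE = −sin(52.7245°)·(-296.0) + cos(52.7245°)·(-207.2) = 110.05 m.
The local north axis is (−sin φ cos λ, −sin φ sin λ, cos φ), giving ΔN = 56.812 + 52.250 − 376.822 = -267.76 m.
Horizontal magnitude = √(ΔE² + ΔN²) = √(110.05² + (-267.76)²) = 289.49 m.

289.5 m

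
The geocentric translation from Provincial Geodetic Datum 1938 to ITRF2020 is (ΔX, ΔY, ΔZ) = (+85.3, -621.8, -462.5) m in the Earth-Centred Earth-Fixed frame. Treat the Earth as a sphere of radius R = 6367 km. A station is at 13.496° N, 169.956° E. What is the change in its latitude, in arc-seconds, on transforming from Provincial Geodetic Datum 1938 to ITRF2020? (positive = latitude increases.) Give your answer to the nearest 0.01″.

sin φ = 0.233377, cos φ = 0.972386, sin λ = 0.174404, cos λ = -0.984674.
North component: ΔN = −sin φ cos λ·ΔX − sin φ sin λ·ΔY + cos φ·ΔZ = −(0.233377)(-0.984674)(85.3) − (0.233377)(0.174404)(-621.8) + (0.972386)(-462.5) = -404.82 m.
1° of latitude spans πR/180 = 111125 m, so Δφ = -404.82 / 111125 × 3600 = -13.114″.

Δφ = -13.11″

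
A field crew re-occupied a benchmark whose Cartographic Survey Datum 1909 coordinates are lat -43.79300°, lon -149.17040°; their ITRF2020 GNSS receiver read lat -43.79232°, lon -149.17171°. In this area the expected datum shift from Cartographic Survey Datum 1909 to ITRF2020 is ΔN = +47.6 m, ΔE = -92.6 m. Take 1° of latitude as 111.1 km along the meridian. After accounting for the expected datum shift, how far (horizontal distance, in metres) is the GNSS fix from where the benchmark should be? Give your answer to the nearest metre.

Observed coordinate differences: Δφ = +0.00068°, Δλ = -0.00131°.
Converting to metres (1° lat = 111100 m, cos φ = 0.721845): observed ΔN = 75.5 m, observed ΔE = -105.1 m.
Subtracting the expected shift leaves a residual of 75.5 − (47.6) = 27.9 m north and -105.1 − (-92.6) = -12.5 m east.
Residual distance = √(27.9² + (-12.5)²) = 30.6 m.

31 m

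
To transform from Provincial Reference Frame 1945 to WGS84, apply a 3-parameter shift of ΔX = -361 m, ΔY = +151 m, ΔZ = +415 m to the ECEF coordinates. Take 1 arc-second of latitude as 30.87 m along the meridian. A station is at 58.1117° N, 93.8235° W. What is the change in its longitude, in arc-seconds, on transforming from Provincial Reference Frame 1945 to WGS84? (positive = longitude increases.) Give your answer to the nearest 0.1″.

sin φ = 0.849080, cos φ = 0.528265, sin λ = -0.997774, cos λ = -0.066683.
East component: ΔE = −sin λ·ΔX + cos λ·ΔY = −(-0.997774)(-361) + (-0.066683)(151) = -370.27 m.
1° of latitude spans 3600 × 30.87 = 111132 m; at latitude φ, 1° of longitude spans that × cos φ = 58707.1 m, so Δλ = -370.27 / 58707.1 × 3600 = -22.705″.

Δλ = -22.7″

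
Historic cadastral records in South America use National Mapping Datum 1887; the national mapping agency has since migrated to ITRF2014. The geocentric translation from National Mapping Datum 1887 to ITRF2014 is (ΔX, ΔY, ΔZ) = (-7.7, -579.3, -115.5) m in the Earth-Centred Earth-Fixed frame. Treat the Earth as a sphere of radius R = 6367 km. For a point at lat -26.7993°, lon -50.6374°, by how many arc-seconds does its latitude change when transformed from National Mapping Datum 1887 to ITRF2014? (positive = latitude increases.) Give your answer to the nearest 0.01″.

Δφ = 3.13″

sin φ = -0.450867, cos φ = 0.892591, sin λ = -0.773148, cos λ = 0.634226.
North component: ΔN = −sin φ cos λ·ΔX − sin φ sin λ·ΔY + cos φ·ΔZ = −(-0.450867)(0.634226)(-7.7) − (-0.450867)(-0.773148)(-579.3) + (0.892591)(-115.5) = 96.64 m.
1° of latitude spans πR/180 = 111125 m, so Δφ = 96.64 / 111125 × 3600 = 3.131″.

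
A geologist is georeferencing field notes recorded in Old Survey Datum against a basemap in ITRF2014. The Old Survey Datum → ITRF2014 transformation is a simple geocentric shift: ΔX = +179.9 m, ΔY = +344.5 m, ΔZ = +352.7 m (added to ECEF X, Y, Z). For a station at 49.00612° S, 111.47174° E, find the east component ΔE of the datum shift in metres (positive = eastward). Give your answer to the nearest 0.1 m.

ΔE = -293.5 m

The local east axis at (φ, λ) is (−sin λ, cos λ, 0), so ΔE = −sin(111.47174°)·179.9 + cos(111.47174°)·344.5 = -293.52 m.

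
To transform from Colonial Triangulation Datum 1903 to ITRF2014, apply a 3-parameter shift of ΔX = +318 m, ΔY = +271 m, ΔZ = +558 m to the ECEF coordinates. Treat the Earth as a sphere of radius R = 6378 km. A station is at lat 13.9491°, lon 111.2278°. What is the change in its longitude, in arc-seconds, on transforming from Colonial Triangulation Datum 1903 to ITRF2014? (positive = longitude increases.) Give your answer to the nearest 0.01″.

sin φ = 0.241060, cos φ = 0.970510, sin λ = 0.932148, cos λ = -0.362077.
East component: ΔE = −sin λ·ΔX + cos λ·ΔY = −(0.932148)(318) + (-0.362077)(271) = -394.55 m.
1° of latitude spans πR/180 = 111317 m; at latitude φ, 1° of longitude spans that × cos φ = 108034.4 m, so Δλ = -394.55 / 108034.4 × 3600 = -13.147″.

Δλ = -13.15″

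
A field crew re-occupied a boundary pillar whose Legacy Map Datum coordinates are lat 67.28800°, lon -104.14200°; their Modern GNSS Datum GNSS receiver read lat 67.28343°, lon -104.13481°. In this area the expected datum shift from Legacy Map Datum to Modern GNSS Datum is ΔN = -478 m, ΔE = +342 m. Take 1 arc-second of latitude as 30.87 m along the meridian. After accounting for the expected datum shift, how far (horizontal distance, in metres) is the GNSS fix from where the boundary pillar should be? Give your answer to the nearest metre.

Observed coordinate differences: Δφ = -0.00457°, Δλ = +0.00719°.
Converting to metres (1° lat = 111132 m, cos φ = 0.386099): observed ΔN = -507.9 m, observed ΔE = 308.5 m.
Subtracting the expected shift leaves a residual of -507.9 − (-478) = -29.9 m north and 308.5 − (342) = -33.5 m east.
Residual distance = √((-29.9)² + (-33.5)²) = 44.9 m.

45 m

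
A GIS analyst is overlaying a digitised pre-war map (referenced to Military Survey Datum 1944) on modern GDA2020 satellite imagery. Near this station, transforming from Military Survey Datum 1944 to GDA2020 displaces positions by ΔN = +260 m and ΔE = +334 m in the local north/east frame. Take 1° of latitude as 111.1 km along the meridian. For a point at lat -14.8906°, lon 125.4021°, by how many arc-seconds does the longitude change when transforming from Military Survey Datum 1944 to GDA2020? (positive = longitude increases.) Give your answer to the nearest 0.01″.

At latitude -14.8906°, cos φ = 0.966418.
1° of longitude at this latitude = 111.1 × cos φ = 107.37 km, so Δλ = 334.0 / 107369.1 = 0.0031108° = 11.199″.

Δλ = 11.20″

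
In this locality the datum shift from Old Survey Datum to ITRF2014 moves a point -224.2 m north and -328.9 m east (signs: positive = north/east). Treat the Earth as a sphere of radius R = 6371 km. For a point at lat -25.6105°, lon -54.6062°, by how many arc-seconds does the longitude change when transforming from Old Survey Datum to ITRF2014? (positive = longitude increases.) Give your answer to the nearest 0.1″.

At latitude -25.6105°, cos φ = 0.901753.
One radian of longitude at latitude φ spans R cos φ, so Δλ = ΔE / (R cos φ) = -328.9 / (6371000 × 0.901753) = -5.7249e-05 rad = -11.808″.

Δλ = -11.8″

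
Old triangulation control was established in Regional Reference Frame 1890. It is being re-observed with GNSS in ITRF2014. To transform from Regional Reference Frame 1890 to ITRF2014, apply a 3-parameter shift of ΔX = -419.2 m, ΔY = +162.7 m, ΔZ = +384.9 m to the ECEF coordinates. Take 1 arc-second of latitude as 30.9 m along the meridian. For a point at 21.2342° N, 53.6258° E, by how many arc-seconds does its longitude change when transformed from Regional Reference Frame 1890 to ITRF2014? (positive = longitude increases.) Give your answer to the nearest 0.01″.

Δλ = 15.07″

sin φ = 0.362181, cos φ = 0.932108, sin λ = 0.805161, cos λ = 0.593056.
East component: ΔE = −sin λ·ΔX + cos λ·ΔY = −(0.805161)(-419.2) + (0.593056)(162.7) = 434.01 m.
1° of latitude spans 3600 × 30.90 = 111240 m; at latitude φ, 1° of longitude spans that × cos φ = 103687.7 m, so Δλ = 434.01 / 103687.7 × 3600 = 15.069″.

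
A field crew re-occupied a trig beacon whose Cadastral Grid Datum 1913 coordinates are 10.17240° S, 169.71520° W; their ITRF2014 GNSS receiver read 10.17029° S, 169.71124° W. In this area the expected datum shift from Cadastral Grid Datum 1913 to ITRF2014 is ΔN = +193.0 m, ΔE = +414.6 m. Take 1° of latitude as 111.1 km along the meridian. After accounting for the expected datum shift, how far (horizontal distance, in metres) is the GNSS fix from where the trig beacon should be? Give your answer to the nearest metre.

45 m

Observed coordinate differences: Δφ = +0.00211°, Δλ = +0.00396°.
Converting to metres (1° lat = 111100 m, cos φ = 0.984281): observed ΔN = 234.4 m, observed ΔE = 433.0 m.
Subtracting the expected shift leaves a residual of 234.4 − (193.0) = 41.4 m north and 433.0 − (414.6) = 18.4 m east.
Residual distance = √(41.4² + 18.4²) = 45.3 m.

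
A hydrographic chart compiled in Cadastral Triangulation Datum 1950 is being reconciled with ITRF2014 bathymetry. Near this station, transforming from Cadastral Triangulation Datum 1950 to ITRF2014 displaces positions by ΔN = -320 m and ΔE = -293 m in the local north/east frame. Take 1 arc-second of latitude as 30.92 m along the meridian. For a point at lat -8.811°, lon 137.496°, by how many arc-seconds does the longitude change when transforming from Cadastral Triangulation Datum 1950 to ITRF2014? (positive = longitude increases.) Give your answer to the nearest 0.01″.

Δλ = -9.59″

At latitude -8.811°, cos φ = 0.988199.
1″ of longitude at this latitude = 30.92 × cos φ = 30.5551 m, so Δλ = -293.0 / 30.5551 = -9.589″.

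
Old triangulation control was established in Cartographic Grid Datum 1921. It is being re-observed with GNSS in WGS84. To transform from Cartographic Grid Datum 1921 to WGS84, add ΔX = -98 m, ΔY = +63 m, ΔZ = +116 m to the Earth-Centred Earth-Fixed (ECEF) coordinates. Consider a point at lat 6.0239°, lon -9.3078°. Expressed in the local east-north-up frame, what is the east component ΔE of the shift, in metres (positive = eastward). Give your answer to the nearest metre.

ΔE = 46 m

The local east axis at (φ, λ) is (−sin λ, cos λ, 0), so ΔE = −sin(-9.3078°)·(-98) + cos(-9.3078°)·63 = 46.32 m.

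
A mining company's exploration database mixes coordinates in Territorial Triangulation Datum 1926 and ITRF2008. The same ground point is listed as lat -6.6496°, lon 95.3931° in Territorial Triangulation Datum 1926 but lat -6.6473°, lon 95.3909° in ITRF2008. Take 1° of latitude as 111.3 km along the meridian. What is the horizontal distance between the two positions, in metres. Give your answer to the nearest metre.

353 m

Δφ = -6.6473° − -6.6496° = +0.0023°; Δλ = 95.3909° − 95.3931° = -0.0022°.
ΔN = Δφ × 111300 = 256.0 m; ΔE = Δλ × 111300 × cos(-6.6496°) = -0.0022 × 111300 × 0.993273 = -243.2 m.
Distance = √(ΔE² + ΔN²) = √((-243.2)² + 256.0²) = 353.1 m.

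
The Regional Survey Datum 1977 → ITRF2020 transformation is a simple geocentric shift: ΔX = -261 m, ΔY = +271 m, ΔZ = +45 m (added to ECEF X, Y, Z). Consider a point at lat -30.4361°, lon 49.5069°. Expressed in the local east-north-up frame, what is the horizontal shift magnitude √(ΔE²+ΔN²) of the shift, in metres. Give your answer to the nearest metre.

The local east axis at (φ, λ) is (−sin λ, cos λ, 0), so ΔE = −sin(49.5069°)·(-261) + cos(49.5069°)·271 = 374.46 m.
The local north axis is (−sin φ cos λ, −sin φ sin λ, cos φ), giving ΔN = -85.856 + 104.401 + 38.799 = 57.34 m.
Horizontal magnitude = √(ΔE² + ΔN²) = √(374.46² + 57.34²) = 378.83 m.

379 m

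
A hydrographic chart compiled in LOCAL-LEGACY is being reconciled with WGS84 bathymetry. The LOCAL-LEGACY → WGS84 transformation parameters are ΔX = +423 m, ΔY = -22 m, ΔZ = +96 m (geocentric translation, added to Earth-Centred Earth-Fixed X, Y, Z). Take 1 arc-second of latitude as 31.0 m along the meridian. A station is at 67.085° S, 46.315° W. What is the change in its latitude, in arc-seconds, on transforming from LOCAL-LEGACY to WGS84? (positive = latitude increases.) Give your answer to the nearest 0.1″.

sin φ = -0.921084, cos φ = 0.389365, sin λ = -0.723148, cos λ = 0.690693.
North component: ΔN = −sin φ cos λ·ΔX − sin φ sin λ·ΔY + cos φ·ΔZ = −(-0.921084)(0.690693)(423) − (-0.921084)(-0.723148)(-22) + (0.389365)(96) = 321.14 m.
1° of latitude spans 3600 × 31.00 = 111600 m, so Δφ = 321.14 / 111600 × 3600 = 10.359″.

Δφ = 10.4″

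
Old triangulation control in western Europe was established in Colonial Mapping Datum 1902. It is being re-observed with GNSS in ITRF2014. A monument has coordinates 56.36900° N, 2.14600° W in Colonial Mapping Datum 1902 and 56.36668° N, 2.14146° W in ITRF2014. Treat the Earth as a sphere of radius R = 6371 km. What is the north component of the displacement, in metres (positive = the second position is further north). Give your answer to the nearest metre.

Δφ = 56.36668° − 56.36900° = -0.00232°; Δλ = -2.14146° − -2.14600° = +0.00454°.
1° along a meridian = πR/180 = 111195 m.
ΔN = Δφ × 111195 = -258.0 m; ΔE = Δλ × 111195 × cos(56.36900°) = +0.00454 × 111195 × 0.553842 = 279.6 m.

ΔN = -258 m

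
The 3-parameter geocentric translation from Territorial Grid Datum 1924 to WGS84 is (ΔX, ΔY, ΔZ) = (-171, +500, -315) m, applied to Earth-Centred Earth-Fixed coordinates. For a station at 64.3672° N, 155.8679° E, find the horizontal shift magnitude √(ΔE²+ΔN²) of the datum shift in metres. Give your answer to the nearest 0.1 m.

The local east axis at (φ, λ) is (−sin λ, cos λ, 0), so ΔE = −sin(155.8679°)·(-171) + cos(155.8679°)·500 = -386.39 m.
The local north axis is (−sin φ cos λ, −sin φ sin λ, cos φ), giving ΔN = -140.697 − 184.303 − 136.270 = -461.27 m.
Horizontal magnitude = √(ΔE² + ΔN²) = √((-386.39)² + (-461.27)²) = 601.72 m.

601.7 m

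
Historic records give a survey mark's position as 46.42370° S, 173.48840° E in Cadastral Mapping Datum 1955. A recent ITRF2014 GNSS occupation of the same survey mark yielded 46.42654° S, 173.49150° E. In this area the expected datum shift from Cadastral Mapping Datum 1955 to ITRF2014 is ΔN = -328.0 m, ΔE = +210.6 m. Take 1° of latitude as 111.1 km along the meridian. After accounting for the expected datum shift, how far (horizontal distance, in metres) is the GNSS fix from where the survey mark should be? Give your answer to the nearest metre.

30 m

Observed coordinate differences: Δφ = -0.00284°, Δλ = +0.00310°.
Converting to metres (1° lat = 111100 m, cos φ = 0.689320): observed ΔN = -315.5 m, observed ΔE = 237.4 m.
Subtracting the expected shift leaves a residual of -315.5 − (-328.0) = 12.5 m north and 237.4 − (210.6) = 26.8 m east.
Residual distance = √(12.5² + 26.8²) = 29.6 m.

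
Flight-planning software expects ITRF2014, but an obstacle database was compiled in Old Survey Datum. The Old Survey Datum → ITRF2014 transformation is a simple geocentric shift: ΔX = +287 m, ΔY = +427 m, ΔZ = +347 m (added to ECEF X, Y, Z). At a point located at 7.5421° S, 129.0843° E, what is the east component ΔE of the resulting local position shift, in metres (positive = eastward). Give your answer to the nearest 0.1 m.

ΔE = -492.0 m

The local east axis at (φ, λ) is (−sin λ, cos λ, 0), so ΔE = −sin(129.0843°)·287 + cos(129.0843°)·427 = -491.98 m.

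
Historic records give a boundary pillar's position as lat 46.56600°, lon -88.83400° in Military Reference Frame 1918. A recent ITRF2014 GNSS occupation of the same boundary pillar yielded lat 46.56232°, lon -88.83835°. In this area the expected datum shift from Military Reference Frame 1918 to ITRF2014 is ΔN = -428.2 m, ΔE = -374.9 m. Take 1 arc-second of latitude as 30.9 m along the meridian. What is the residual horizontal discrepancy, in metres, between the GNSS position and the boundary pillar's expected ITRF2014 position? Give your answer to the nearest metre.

46 m

Observed coordinate differences: Δφ = -0.00368°, Δλ = -0.00435°.
Converting to metres (1° lat = 111240 m, cos φ = 0.687519): observed ΔN = -409.4 m, observed ΔE = -332.7 m.
Subtracting the expected shift leaves a residual of -409.4 − (-428.2) = 18.8 m north and -332.7 − (-374.9) = 42.2 m east.
Residual distance = √(18.8² + 42.2²) = 46.2 m.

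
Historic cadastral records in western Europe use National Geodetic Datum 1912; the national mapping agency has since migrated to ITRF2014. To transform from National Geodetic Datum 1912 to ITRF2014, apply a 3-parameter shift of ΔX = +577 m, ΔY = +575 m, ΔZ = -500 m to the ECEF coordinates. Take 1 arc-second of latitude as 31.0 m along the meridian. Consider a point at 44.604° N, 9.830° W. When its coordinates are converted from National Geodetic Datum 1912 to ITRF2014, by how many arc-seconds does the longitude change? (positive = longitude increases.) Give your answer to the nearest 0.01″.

Δλ = 30.13″

sin φ = 0.702203, cos φ = 0.711977, sin λ = -0.170725, cos λ = 0.985319.
East component: ΔE = −sin λ·ΔX + cos λ·ΔY = −(-0.170725)(577) + (0.985319)(575) = 665.07 m.
1° of latitude spans 3600 × 31.00 = 111600 m; at latitude φ, 1° of longitude spans that × cos φ = 79456.6 m, so Δλ = 665.07 / 79456.6 × 3600 = 30.133″.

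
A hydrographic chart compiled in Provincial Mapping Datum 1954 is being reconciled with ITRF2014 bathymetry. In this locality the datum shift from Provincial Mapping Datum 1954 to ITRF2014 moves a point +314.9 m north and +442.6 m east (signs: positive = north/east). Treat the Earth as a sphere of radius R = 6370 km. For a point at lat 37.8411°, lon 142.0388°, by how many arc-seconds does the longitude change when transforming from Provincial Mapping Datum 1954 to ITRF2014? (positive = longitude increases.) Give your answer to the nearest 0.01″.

At latitude 37.8411°, cos φ = 0.789715.
One radian of longitude at latitude φ spans R cos φ, so Δλ = ΔE / (R cos φ) = 442.6 / (6370000 × 0.789715) = 8.7984e-05 rad = 18.148″.

Δλ = 18.15″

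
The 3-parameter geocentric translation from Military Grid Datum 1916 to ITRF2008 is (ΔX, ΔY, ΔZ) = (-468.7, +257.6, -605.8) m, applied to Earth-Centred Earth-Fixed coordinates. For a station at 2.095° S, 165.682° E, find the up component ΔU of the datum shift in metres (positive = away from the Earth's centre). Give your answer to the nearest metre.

At φ = -2.095°, λ = 165.682°: sin φ = -0.036557, cos φ = 0.999332, sin λ = 0.247303, cos λ = -0.968938.
ΔU = cos φ cos λ·ΔX + cos φ sin λ·ΔY + sin φ·ΔZ = (0.999332)(-0.968938)(-468.7) + (0.999332)(0.247303)(257.6) + (-0.036557)(-605.8) = 539.65 m.

ΔU = 540 m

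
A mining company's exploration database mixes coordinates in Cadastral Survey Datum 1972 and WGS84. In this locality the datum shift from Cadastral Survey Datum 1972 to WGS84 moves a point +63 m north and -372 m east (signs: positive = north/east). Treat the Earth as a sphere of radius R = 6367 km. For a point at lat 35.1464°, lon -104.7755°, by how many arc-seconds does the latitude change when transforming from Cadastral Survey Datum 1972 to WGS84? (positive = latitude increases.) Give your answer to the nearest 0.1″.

Δφ = 2.0″

On a sphere of radius R, 1 rad of latitude = R, so Δφ = ΔN / R = 63.0 / 6367000 = 9.8948e-06 rad = 2.041″.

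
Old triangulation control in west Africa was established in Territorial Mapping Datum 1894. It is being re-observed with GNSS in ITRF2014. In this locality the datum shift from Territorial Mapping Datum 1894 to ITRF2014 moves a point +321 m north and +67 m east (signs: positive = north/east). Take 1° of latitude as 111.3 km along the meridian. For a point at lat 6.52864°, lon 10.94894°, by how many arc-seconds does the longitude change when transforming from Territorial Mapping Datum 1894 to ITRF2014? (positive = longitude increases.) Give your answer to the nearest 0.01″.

Δλ = 2.18″

At latitude 6.52864°, cos φ = 0.993515.
1° of longitude at this latitude = 111.3 × cos φ = 110.58 km, so Δλ = 67.0 / 110578.2 = 0.0006059° = 2.181″.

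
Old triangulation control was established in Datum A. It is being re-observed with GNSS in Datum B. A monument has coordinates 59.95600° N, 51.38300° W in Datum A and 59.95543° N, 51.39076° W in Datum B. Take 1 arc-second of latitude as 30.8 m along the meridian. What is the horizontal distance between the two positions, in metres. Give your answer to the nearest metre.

435 m

Δφ = 59.95543° − 59.95600° = -0.00057°; Δλ = -51.39076° − -51.38300° = -0.00776°.
1° of latitude = 3600 × 30.80 = 110880 m.
ΔN = Δφ × 110880 = -63.2 m; ΔE = Δλ × 110880 × cos(59.95600°) = -0.00776 × 110880 × 0.500665 = -430.8 m.
Distance = √(ΔE² + ΔN²) = √((-430.8)² + (-63.2)²) = 435.4 m.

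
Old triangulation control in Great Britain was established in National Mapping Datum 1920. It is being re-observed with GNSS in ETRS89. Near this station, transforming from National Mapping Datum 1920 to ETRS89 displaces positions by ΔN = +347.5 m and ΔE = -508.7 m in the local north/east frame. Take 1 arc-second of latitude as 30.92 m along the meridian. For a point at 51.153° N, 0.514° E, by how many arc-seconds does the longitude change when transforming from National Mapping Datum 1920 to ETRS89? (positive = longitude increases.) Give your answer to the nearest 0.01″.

At latitude 51.153°, cos φ = 0.627243.
1″ of longitude at this latitude = 30.92 × cos φ = 19.3944 m, so Δλ = -508.7 / 19.3944 = -26.229″.

Δλ = -26.23″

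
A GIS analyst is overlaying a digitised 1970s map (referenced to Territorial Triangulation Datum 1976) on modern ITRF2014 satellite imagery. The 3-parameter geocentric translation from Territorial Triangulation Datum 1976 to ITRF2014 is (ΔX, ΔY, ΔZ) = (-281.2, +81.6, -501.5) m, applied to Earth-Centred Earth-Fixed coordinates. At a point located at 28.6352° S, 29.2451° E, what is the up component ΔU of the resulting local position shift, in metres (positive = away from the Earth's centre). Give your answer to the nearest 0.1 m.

ΔU = 60.0 m

At φ = -28.6352°, λ = 29.2451°: sin φ = -0.479231, cos φ = 0.877689, sin λ = 0.488547, cos λ = 0.872538.
ΔU = cos φ cos λ·ΔX + cos φ sin λ·ΔY + sin φ·ΔZ = (0.877689)(0.872538)(-281.2) + (0.877689)(0.488547)(81.6) + (-0.479231)(-501.5) = 59.98 m.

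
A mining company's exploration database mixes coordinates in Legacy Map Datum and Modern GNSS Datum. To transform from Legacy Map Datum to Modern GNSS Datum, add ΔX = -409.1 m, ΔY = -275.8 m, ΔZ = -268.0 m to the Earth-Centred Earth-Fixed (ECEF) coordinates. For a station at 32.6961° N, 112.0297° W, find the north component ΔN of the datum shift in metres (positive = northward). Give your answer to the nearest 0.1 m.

The local north axis is (−sin φ cos λ, −sin φ sin λ, cos φ), giving ΔN = -82.890 − 138.105 − 225.535 = -446.53 m.

ΔN = -446.5 m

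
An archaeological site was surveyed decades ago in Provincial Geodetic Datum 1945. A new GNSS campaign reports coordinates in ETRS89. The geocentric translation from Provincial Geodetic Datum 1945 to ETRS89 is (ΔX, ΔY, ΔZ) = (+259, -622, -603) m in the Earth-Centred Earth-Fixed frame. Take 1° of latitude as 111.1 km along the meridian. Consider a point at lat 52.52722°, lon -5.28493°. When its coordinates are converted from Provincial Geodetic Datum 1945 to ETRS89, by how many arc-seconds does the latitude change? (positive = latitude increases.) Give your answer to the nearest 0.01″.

Δφ = -19.99″

sin φ = 0.793642, cos φ = 0.608384, sin λ = -0.092109, cos λ = 0.995749.
North component: ΔN = −sin φ cos λ·ΔX − sin φ sin λ·ΔY + cos φ·ΔZ = −(0.793642)(0.995749)(259) − (0.793642)(-0.092109)(-622) + (0.608384)(-603) = -617.00 m.
1° of latitude spans 111100 m, so Δφ = -617.00 / 111100 × 3600 = -19.993″.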